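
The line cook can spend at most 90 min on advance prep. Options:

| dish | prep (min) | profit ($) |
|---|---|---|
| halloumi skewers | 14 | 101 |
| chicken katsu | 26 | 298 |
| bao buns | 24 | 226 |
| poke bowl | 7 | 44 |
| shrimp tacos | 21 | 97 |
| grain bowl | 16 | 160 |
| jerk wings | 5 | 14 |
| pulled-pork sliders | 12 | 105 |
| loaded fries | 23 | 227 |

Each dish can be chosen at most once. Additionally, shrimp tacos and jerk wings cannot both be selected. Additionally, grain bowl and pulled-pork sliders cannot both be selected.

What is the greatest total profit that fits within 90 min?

Density check — chicken katsu 11.46, grain bowl 10.00, loaded fries 9.87, bao buns 9.42 are the best per min.
Taking chicken katsu + bao buns + grain bowl + loaded fries: 89 min used, 911 in profit.
Runner-up chicken katsu + bao buns + jerk wings + pulled-pork sliders + loaded fries tops out at 870.

911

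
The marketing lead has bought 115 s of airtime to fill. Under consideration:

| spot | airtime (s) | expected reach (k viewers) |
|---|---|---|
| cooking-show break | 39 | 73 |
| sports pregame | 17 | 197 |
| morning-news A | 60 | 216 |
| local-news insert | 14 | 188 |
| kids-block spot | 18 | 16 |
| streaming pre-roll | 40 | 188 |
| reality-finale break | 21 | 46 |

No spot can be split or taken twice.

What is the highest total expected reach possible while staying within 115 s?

647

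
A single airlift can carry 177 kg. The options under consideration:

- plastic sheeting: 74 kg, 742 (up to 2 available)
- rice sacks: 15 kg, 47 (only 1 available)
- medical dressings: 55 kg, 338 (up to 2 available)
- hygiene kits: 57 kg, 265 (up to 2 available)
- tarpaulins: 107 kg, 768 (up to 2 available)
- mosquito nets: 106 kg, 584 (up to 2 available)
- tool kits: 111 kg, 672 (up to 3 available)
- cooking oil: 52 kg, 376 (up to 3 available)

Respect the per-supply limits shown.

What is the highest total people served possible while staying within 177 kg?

1531

Taking 2×plastic sheeting + rice sacks: 163 kg used, 1531 in people served.
Nothing else within 177 kg beats 1531.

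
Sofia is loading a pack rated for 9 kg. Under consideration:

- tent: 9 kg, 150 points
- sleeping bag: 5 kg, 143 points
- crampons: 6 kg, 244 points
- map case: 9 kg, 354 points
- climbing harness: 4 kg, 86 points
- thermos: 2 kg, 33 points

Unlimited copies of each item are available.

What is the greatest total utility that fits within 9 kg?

Ranking by ratio (utility/kg): crampons 40.67, map case 39.33, sleeping bag 28.60.
The ratio heuristic lands on crampons + thermos (277) but leaves 1 kg idle.
The 8 kg tied up in crampons and thermos is better spent on map case — total rises to 354 (9 kg).

354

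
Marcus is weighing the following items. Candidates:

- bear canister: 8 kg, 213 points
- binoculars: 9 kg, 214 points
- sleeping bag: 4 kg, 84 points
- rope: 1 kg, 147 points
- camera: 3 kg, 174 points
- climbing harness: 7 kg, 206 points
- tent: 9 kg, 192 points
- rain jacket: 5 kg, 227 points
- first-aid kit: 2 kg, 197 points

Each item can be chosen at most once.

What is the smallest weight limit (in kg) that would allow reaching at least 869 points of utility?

18

Look for the lowest-weight combination reaching 869.
Taking rope + camera + climbing harness + rain jacket + first-aid kit gives 951 (≥ 869) for 18 kg.
Below 18 kg the best achievable stays under 869.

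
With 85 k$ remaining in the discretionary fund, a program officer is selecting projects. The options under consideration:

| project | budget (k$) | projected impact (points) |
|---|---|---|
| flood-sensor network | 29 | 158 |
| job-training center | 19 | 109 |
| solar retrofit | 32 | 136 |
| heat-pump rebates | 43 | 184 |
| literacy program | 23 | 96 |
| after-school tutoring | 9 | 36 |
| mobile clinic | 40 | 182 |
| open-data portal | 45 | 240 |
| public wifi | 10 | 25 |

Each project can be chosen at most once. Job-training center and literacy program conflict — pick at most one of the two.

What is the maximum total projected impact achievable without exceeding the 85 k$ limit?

Ranking by ratio (projected impact/k$): job-training center 5.74, flood-sensor network 5.45, open-data portal 5.33, mobile clinic 4.55.
A density-first pass picks flood-sensor network + job-training center + solar retrofit — 403 at 80 k$.
Dropping job-training center and solar retrofit frees 51 k$; slotting in after-school tutoring + open-data portal (54 k$) lifts the total to 434 at 83 k$.

434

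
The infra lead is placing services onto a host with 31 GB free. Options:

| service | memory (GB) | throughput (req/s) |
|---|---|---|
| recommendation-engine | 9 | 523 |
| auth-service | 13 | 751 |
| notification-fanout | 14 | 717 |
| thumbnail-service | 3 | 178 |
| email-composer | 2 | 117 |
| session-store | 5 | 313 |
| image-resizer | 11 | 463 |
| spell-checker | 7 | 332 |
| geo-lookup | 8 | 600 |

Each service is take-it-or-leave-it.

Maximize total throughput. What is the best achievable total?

1959

Density check — geo-lookup 75.00, session-store 62.60, thumbnail-service 59.33 are the best per GB.
A density-first pass picks recommendation-engine + thumbnail-service + email-composer + session-store + geo-lookup — 1731 at 27 GB.
Replace recommendation-engine with auth-service: the trade gains 228 net, giving 1959 at 31 GB.
Every other selection either busts 31 GB or fails to beat 1959.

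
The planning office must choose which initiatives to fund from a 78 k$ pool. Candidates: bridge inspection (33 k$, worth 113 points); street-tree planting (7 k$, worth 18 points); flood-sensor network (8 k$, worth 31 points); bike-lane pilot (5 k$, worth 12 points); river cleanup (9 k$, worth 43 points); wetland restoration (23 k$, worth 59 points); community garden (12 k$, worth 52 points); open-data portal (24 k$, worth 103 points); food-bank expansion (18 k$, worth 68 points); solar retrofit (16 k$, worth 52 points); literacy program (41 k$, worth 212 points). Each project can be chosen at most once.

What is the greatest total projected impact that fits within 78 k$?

367

Ranking by ratio (projected impact/k$): literacy program 5.17, river cleanup 4.78, community garden 4.33.
A density-first pass picks street-tree planting + flood-sensor network + river cleanup + community garden + literacy program — 356 at 77 k$.
Replace street-tree planting and flood-sensor network and river cleanup with open-data portal: the trade gains 11 net, giving 367 at 77 k$.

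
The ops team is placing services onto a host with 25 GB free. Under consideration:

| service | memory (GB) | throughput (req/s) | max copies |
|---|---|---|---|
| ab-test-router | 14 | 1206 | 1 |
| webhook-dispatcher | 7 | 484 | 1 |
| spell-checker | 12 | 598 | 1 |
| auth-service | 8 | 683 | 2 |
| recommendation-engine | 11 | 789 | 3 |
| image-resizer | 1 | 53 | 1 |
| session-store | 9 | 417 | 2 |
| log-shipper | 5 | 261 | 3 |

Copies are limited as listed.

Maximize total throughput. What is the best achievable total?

1995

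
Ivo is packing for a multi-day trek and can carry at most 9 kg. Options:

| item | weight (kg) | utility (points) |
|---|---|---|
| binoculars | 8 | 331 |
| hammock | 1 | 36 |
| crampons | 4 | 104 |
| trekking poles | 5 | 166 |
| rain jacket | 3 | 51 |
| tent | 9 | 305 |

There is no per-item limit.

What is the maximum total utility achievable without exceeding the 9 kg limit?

367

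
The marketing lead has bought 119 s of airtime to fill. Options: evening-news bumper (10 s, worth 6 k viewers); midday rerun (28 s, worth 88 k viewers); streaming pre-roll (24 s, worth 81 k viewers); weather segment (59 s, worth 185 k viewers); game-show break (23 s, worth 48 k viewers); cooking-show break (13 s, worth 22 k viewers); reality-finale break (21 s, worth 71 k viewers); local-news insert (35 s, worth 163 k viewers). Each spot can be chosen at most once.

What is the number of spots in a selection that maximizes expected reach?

Best achievable expected reach is 429.
One optimal bundle: streaming pre-roll + weather segment + local-news insert (118 s).
Every optimal selection uses 3 spots.

3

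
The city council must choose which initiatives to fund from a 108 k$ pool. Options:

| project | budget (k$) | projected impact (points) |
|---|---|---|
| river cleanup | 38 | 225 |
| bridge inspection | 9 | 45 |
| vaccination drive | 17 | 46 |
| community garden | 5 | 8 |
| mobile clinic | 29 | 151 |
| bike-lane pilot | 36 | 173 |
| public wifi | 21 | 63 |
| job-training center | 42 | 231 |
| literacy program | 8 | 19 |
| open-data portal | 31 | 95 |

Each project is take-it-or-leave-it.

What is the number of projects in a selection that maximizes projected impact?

The maximum projected impact within 108 k$ is 557.
One optimal bundle: river cleanup + community garden + mobile clinic + bike-lane pilot (108 k$).
Every optimal selection uses 4 projects.

4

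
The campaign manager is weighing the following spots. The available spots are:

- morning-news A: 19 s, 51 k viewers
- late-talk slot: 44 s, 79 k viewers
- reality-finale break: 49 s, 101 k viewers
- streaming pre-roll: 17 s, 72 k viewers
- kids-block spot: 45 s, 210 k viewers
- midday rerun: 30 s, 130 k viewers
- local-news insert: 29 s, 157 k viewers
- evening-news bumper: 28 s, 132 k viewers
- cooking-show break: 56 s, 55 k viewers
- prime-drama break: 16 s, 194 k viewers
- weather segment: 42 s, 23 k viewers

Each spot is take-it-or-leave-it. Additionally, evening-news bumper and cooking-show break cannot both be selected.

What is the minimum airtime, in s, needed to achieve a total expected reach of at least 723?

135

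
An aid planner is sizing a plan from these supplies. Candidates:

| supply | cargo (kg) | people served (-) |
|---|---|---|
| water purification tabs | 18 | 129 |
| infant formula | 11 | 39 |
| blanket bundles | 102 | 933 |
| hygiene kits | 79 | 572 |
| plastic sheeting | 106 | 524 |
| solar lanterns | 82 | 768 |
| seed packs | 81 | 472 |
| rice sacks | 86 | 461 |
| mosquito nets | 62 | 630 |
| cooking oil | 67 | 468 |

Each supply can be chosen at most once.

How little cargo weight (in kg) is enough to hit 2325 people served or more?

246

Look for the lowest-cargo combination reaching 2325.
Taking blanket bundles + solar lanterns + mosquito nets gives 2331 (≥ 2325) for 246 kg.
Below 246 kg the best achievable stays under 2325.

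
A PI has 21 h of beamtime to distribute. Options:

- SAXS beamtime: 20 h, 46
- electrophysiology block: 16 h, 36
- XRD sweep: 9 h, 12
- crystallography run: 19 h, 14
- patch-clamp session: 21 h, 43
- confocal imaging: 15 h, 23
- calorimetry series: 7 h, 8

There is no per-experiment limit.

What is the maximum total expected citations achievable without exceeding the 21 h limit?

46

The ratio ordering already packs tightly: SAXS beamtime, 20 h, 46.
The spare 1 h is too small for any remaining experiment, and no exchange beats 46.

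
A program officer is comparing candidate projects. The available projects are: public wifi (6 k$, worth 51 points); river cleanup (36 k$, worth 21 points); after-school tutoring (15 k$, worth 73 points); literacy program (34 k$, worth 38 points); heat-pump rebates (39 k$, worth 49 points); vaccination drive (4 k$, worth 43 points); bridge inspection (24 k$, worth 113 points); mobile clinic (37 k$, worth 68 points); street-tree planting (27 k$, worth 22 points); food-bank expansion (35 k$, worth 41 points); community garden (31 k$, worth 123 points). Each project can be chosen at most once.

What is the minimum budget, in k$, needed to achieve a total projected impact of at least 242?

49

Minimise k$ subject to total projected impact ≥ 242.
public wifi + after-school tutoring + vaccination drive + bridge inspection reaches 280 using 49 k$.
No combination under 49 k$ hits 242.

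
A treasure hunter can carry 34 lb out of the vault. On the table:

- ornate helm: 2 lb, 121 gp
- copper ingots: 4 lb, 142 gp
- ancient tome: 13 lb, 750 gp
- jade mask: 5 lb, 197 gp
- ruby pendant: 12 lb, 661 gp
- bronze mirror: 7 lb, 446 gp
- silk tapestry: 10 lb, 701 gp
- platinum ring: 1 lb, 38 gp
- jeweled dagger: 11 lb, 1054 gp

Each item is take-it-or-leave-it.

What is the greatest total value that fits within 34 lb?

By value per lb: jeweled dagger 95.82, silk tapestry 70.10, bronze mirror 63.71 lead.
Filling by ratio: ornate helm + bronze mirror + silk tapestry + platinum ring + jeweled dagger for 2360, with 3 lb left unused.
Replace ornate helm and bronze mirror and platinum ring with ancient tome: the trade gains 145 net, giving 2505 at 34 lb.

2505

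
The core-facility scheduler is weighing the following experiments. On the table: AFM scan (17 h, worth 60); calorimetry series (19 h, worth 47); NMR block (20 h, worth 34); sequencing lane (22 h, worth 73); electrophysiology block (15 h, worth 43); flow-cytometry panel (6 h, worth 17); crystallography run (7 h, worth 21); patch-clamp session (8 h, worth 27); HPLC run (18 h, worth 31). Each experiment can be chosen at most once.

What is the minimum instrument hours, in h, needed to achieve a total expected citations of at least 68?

22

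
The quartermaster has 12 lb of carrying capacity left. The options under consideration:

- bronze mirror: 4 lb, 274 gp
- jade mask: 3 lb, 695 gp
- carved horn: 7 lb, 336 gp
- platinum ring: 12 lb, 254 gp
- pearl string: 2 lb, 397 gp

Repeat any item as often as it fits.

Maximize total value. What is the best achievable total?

2780

By value per lb: jade mask 231.67, pearl string 198.50, bronze mirror 68.50, carved horn 48.00 lead.
The ratio ordering already packs tightly: 4×jade mask, 12 lb, 2780.
That's the maximum — no swap from here does better than 2780.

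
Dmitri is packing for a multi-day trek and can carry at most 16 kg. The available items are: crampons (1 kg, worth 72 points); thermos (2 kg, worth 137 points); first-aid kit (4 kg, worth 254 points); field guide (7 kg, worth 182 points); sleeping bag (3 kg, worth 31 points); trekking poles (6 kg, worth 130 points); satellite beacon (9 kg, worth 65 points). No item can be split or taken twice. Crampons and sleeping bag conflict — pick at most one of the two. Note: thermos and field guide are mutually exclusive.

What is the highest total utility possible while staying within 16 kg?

Density check — crampons 72.00, thermos 68.50, first-aid kit 63.50 are the best per kg.
Best packing: crampons + thermos + first-aid kit + trekking poles — 13 kg, 593 total.
Nothing else feasible within 16 kg beats 593.

593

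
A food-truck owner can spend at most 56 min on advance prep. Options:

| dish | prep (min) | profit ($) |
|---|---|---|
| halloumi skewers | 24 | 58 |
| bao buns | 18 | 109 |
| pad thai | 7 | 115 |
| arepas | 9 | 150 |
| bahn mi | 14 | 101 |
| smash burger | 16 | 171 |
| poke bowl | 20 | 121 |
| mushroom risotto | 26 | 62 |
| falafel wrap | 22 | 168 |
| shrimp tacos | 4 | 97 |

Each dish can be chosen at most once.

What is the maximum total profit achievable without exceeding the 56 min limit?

654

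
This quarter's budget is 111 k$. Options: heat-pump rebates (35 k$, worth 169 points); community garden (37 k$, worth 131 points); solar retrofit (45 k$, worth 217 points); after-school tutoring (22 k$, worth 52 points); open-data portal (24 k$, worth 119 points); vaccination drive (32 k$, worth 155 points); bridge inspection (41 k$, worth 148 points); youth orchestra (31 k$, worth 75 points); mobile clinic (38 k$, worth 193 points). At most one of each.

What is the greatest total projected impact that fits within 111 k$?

529

Greedy by ratio would take open-data portal + vaccination drive + mobile clinic: 94 k$ used, total 467.
Replace vaccination drive with solar retrofit: the trade gains 62 net, giving 529 at 107 k$.
Every other selection either busts 111 k$ or fails to beat 529.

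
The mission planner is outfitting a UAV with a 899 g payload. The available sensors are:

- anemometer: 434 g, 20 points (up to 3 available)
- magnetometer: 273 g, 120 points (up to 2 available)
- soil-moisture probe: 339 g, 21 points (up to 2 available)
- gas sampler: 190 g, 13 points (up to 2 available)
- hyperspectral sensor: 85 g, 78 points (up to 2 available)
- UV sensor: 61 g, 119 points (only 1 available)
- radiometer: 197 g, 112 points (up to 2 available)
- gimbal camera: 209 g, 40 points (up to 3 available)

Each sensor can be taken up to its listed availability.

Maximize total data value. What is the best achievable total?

The ratio ordering already packs tightly: magnetometer + 2×hyperspectral sensor + UV sensor + 2×radiometer, 898 g, 619.
That's the maximum — no swap from here does better than 619.

619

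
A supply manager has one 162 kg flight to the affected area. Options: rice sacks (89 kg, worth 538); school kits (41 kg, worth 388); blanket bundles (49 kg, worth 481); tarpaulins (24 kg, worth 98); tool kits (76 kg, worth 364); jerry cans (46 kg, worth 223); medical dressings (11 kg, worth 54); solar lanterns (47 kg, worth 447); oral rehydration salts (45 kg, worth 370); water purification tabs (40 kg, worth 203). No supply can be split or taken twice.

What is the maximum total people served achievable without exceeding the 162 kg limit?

1414

Ranking by ratio (people served/kg): blanket bundles 9.82, solar lanterns 9.51, school kits 9.46, oral rehydration salts 8.22.
Greedy by ratio would take school kits + blanket bundles + medical dressings + solar lanterns: 148 kg used, total 1370.
The 11 kg tied up in medical dressings is better spent on tarpaulins — total rises to 1414 (161 kg).
Runner-up school kits + blanket bundles + medical dressings + solar lanterns tops out at 1370.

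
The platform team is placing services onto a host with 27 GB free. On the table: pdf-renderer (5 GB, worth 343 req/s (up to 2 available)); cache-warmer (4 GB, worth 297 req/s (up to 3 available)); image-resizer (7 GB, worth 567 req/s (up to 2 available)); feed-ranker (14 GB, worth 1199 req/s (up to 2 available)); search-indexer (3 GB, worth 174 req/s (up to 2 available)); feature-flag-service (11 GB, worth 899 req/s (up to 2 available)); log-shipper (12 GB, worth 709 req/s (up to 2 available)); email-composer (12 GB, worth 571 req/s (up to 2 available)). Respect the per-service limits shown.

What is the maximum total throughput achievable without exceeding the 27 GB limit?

2141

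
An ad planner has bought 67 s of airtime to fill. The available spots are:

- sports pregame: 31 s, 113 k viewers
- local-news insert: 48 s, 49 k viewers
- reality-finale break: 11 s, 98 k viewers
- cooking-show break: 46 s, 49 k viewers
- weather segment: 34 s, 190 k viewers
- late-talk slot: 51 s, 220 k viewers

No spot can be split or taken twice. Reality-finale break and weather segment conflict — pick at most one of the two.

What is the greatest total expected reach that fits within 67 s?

318

Density check — reality-finale break 8.91, weather segment 5.59, late-talk slot 4.31, sports pregame 3.65 are the best per s.
Taking reality-finale break + late-talk slot: 62 s used, 318 in expected reach.
No other feasible combination exceeds 318.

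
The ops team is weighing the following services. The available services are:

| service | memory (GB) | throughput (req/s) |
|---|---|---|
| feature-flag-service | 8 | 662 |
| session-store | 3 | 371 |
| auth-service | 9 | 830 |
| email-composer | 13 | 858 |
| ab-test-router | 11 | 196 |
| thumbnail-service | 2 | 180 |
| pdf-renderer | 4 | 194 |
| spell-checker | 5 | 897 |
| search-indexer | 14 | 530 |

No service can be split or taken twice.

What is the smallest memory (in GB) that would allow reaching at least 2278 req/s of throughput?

Need the lightest bundle worth ≥ 2278.
session-store + auth-service + thumbnail-service + spell-checker reaches 2278 using 19 GB.
Below 19 GB the best achievable stays under 2278.

19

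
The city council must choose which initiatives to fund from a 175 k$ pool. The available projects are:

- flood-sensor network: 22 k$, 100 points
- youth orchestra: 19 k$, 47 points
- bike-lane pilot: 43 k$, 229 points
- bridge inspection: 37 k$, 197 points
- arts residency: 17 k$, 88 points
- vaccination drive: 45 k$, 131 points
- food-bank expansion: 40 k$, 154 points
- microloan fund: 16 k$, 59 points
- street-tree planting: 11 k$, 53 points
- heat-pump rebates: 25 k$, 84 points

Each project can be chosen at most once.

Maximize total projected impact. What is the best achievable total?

827

The ratio heuristic lands on flood-sensor network + bike-lane pilot + bridge inspection + arts residency + food-bank expansion + street-tree planting (821) but leaves 5 k$ idle.
Replace street-tree planting with microloan fund: the trade gains 6 net, giving 827 at 175 k$.
Runner-up flood-sensor network + bike-lane pilot + bridge inspection + arts residency + food-bank expansion + street-tree planting tops out at 821.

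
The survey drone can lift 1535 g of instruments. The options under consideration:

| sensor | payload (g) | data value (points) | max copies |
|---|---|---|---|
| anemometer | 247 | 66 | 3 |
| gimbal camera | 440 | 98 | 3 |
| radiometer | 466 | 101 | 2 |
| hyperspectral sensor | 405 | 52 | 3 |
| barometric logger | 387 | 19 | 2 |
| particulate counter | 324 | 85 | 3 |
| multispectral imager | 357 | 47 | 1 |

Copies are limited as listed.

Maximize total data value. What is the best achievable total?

387

Density check — anemometer 0.27, particulate counter 0.26, gimbal camera 0.22 are the best per g.
Filling by ratio: 3×anemometer + 2×particulate counter for 368, with 146 g left unused.
Replace anemometer with particulate counter: the trade gains 19 net, giving 387 at 1466 g.
Every other selection either busts 1535 g or exceeds an availability limit or fails to beat 387.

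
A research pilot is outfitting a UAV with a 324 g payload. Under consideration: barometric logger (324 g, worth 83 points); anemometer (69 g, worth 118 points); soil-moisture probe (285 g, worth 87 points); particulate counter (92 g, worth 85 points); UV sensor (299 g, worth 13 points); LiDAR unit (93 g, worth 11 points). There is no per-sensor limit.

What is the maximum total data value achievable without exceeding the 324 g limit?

Best packing: 4×anemometer — 276 g, 472 total.

472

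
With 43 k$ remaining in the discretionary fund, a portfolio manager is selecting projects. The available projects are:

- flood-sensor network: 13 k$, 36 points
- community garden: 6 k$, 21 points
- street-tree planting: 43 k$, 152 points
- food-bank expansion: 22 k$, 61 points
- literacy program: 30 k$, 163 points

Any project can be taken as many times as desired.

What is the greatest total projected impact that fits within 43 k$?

205

By projected impact per k$: literacy program 5.43, street-tree planting 3.53, community garden 3.50, food-bank expansion 2.77 lead.
Taking 2×community garden + literacy program: 42 k$ used, 205 in projected impact.
Every other selection either busts 43 k$ or fails to beat 205.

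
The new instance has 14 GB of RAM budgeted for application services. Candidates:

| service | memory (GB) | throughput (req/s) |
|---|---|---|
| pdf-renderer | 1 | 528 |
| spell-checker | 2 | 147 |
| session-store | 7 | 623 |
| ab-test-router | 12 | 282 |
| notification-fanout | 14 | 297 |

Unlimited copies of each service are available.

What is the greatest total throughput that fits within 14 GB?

7392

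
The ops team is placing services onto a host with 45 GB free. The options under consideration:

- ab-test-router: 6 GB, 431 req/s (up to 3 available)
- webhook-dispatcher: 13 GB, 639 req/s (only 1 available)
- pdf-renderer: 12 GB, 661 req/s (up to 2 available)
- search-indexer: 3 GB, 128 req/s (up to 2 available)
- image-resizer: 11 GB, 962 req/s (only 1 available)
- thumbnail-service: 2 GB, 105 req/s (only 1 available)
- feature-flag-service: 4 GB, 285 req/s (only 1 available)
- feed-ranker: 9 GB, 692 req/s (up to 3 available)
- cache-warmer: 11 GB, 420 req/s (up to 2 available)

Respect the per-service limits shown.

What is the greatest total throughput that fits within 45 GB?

3493

The ratio heuristic lands on ab-test-router + image-resizer + 3×feed-ranker (3469) but leaves 1 GB idle.
Replace feed-ranker with ab-test-router + feature-flag-service: the trade gains 24 net, giving 3493 at 45 GB.
No other feasible combination exceeds 3493.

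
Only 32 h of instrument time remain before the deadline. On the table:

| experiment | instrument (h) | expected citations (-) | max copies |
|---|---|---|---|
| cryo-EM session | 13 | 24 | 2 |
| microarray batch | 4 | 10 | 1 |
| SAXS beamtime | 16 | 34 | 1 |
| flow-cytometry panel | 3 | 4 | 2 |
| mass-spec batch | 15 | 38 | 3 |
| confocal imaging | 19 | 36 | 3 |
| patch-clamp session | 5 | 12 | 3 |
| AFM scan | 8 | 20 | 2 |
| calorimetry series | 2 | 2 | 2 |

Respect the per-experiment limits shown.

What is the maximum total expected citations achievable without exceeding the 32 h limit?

A density-first pass picks 2×mass-spec batch + calorimetry series — 78 at 32 h.
Reworking the packing: microarray batch + mass-spec batch + patch-clamp session + AFM scan uses 32 h and improves the total to 80.
No other feasible combination exceeds 80.

80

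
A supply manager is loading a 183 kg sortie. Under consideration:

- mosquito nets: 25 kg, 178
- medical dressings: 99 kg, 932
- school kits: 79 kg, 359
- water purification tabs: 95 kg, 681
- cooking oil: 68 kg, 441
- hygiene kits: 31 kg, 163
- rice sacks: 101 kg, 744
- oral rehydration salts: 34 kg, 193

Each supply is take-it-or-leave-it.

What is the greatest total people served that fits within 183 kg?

1373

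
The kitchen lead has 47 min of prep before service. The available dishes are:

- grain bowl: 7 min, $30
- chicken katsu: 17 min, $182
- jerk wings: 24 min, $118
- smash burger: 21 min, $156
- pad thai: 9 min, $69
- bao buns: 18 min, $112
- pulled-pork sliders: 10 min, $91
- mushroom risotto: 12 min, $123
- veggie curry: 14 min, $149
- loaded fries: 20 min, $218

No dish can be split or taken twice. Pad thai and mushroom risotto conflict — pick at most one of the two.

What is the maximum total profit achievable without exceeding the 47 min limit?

Best packing: chicken katsu + pulled-pork sliders + loaded fries — 47 min, 491 total.
The closest alternative, mushroom risotto + veggie curry + loaded fries, reaches only 490.

491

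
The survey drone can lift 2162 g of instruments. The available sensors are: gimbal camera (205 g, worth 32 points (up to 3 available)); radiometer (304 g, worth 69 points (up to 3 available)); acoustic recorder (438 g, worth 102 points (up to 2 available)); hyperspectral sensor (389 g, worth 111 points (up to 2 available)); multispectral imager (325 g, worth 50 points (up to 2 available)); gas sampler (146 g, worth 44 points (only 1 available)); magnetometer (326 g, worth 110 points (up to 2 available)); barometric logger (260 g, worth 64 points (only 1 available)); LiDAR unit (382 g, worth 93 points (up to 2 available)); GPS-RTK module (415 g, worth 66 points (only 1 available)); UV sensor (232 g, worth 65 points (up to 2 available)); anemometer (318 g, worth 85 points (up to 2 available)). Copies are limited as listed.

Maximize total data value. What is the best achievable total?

Ranking by ratio (data value/g): magnetometer 0.34, gas sampler 0.30, hyperspectral sensor 0.29, UV sensor 0.28.
The ratio heuristic lands on 2×hyperspectral sensor + gas sampler + 2×magnetometer + 2×UV sensor (616) but leaves 122 g idle.
Dropping UV sensor frees 232 g; slotting in anemometer (318 g) lifts the total to 636 at 2126 g.

636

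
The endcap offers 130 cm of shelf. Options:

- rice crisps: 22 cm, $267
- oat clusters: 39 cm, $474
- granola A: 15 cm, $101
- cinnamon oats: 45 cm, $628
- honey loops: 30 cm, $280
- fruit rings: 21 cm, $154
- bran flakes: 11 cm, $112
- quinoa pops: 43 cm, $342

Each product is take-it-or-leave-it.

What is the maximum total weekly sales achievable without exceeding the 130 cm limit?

Taking the top-ratio products first gives rice crisps + oat clusters + cinnamon oats + bran flakes for 1481 (117 cm).
The 11 cm tied up in bran flakes is better spent on fruit rings — total rises to 1523 (127 cm).
No other feasible combination exceeds 1523.

1523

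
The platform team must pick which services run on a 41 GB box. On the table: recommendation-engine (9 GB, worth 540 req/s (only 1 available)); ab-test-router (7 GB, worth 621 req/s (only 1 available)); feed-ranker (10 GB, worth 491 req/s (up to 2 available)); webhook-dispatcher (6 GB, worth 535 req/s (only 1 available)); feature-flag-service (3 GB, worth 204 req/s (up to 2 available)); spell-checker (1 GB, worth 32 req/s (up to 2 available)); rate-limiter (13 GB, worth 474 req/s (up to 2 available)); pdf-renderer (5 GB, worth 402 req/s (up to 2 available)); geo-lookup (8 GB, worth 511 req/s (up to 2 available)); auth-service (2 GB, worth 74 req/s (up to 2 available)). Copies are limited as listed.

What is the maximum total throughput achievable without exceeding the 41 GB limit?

Taking the top-ratio services first gives ab-test-router + webhook-dispatcher + 2×feature-flag-service + 2×pdf-renderer + geo-lookup + 2×auth-service for 3027 (41 GB).
The 8 GB tied up in 2×feature-flag-service and auth-service is better spent on geo-lookup — total rises to 3056 (41 GB).
No other feasible combination exceeds 3056.

3056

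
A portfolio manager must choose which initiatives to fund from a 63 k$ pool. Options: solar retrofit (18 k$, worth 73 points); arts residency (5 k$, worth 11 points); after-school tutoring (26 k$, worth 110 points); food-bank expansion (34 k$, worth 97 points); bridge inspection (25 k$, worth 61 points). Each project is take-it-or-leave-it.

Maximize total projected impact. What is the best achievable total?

207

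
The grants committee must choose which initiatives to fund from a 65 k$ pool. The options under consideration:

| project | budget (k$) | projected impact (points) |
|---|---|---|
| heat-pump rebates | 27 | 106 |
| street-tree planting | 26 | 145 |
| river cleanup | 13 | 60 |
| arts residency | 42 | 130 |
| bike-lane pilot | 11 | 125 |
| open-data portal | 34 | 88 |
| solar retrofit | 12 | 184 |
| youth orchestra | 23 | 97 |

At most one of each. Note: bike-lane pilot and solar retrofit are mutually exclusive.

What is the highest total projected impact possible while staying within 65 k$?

Heat-pump rebates + street-tree planting + solar retrofit uses 65 of the 65 k$ and totals 435.
No other feasible combination exceeds 435.

435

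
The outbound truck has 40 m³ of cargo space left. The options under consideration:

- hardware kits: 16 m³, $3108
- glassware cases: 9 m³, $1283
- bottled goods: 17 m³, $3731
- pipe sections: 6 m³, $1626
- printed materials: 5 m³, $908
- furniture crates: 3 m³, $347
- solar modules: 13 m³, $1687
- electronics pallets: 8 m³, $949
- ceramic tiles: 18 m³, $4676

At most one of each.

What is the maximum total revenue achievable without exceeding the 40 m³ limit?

Ranking by ratio (revenue/m³): pipe sections 271.00, ceramic tiles 259.78, bottled goods 219.47.
The ratio ordering already packs tightly: hardware kits + pipe sections + ceramic tiles, 40 m³, 9410.
No other feasible combination exceeds 9410.

9410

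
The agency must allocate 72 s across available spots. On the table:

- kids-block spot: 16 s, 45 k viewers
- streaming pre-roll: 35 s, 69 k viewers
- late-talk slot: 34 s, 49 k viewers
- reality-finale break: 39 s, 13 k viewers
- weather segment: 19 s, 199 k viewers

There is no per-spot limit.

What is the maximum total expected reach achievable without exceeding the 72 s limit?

By expected reach per s: weather segment 10.47, kids-block spot 2.81, streaming pre-roll 1.97, late-talk slot 1.44 lead.
Best packing: 3×weather segment — 57 s, 597 total.
Every other selection either busts 72 s or fails to beat 597.

597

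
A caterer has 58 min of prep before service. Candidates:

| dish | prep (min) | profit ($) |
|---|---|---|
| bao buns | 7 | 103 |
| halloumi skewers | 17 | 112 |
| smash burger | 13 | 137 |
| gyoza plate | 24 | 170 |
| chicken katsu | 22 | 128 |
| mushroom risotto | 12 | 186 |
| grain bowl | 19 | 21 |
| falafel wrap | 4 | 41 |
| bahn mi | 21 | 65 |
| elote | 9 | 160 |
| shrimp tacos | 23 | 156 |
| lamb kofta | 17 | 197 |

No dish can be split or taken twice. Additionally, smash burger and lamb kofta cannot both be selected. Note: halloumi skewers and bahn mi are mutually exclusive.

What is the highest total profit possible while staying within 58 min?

698

By profit per min: elote 17.78, mushroom risotto 15.50, bao buns 14.71, lamb kofta 11.59 lead.
Taking bao buns + halloumi skewers + smash burger + mushroom risotto + elote: 58 min used, 698 in profit.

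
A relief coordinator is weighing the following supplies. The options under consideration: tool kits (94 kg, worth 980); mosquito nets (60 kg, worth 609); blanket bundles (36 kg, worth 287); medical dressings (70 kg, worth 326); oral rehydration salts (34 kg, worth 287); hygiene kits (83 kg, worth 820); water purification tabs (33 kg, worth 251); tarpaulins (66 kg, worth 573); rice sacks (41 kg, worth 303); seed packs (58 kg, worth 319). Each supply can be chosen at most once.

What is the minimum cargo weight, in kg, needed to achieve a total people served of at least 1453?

Look for the lowest-cargo combination reaching 1453.
Taking tool kits + mosquito nets gives 1589 (≥ 1453) for 154 kg.
Any bundle with less than 154 kg falls short of 1453.

154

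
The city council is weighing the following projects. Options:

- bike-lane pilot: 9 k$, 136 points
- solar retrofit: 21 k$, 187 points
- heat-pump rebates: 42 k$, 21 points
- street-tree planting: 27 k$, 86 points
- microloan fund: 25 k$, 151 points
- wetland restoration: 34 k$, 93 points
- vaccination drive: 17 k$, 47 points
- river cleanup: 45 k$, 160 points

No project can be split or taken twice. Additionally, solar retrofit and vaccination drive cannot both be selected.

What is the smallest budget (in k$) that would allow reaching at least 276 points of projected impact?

30

Look for the lowest-budget combination reaching 276.
bike-lane pilot + solar retrofit: 323 projected impact at 30 k$.
Below 30 k$ the best achievable stays under 276.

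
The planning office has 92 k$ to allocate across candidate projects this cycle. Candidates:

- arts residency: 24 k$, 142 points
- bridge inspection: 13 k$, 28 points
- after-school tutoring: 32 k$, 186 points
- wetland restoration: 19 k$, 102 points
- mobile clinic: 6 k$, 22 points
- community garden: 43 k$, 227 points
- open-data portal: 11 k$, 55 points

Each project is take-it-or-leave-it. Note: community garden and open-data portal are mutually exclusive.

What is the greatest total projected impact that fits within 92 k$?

By projected impact per k$: arts residency 5.92, after-school tutoring 5.81, wetland restoration 5.37, community garden 5.28 lead.
Taking arts residency + after-school tutoring + wetland restoration + mobile clinic + open-data portal: 92 k$ used, 507 in projected impact.

507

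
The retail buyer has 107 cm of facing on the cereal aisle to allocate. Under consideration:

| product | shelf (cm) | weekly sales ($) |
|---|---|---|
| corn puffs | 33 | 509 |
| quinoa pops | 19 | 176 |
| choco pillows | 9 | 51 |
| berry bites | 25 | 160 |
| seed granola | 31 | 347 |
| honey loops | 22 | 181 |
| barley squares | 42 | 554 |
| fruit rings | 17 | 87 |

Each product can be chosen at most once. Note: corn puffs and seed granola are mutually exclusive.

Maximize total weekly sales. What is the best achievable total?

Taking corn puffs + choco pillows + honey loops + barley squares: 106 cm used, 1295 in weekly sales.

1295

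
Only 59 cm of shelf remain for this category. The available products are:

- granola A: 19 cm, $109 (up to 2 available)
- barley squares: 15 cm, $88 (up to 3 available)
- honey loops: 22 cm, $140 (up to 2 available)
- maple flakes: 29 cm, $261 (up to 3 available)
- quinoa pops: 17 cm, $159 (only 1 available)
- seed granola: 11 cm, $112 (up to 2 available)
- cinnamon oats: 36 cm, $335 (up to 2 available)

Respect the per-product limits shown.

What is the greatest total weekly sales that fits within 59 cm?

559

Filling by ratio: barley squares + quinoa pops + 2×seed granola for 471, with 5 cm left unused.
Dropping barley squares and quinoa pops frees 32 cm; slotting in cinnamon oats (36 cm) lifts the total to 559 at 58 cm.
The spare 1 cm is too small for any remaining product, and no exchange beats 559.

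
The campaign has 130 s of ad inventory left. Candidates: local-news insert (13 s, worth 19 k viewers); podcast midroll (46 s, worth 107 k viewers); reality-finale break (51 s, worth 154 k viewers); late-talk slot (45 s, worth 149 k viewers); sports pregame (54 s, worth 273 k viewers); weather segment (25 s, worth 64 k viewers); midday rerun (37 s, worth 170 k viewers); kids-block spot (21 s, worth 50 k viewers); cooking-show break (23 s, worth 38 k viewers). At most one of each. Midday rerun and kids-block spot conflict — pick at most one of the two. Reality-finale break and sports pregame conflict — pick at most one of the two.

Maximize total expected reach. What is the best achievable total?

526

Taking local-news insert + sports pregame + weather segment + midday rerun: 129 s used, 526 in expected reach.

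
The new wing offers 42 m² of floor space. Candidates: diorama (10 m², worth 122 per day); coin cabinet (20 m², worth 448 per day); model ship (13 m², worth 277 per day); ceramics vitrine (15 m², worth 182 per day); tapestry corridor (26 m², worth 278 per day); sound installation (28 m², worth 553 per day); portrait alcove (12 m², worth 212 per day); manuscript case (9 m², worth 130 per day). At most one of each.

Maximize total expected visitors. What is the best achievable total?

855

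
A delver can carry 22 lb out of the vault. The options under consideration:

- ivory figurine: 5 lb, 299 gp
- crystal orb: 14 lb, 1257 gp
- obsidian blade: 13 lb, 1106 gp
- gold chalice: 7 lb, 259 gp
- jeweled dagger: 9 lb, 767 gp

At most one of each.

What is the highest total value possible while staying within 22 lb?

1873

Taking the top-ratio items first gives ivory figurine + crystal orb for 1556 (19 lb).
Replace ivory figurine and crystal orb with obsidian blade + jeweled dagger: the trade gains 317 net, giving 1873 at 22 lb.
No other feasible combination exceeds 1873.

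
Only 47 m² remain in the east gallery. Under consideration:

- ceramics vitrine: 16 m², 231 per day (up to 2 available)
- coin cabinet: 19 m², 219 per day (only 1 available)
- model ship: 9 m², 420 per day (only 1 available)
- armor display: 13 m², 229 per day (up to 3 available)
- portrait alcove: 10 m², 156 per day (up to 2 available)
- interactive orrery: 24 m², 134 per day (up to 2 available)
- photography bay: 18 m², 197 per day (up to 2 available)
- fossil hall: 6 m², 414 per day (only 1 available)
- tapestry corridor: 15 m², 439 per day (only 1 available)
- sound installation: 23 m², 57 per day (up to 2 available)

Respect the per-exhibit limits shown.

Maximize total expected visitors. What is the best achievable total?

Greedy by ratio would take model ship + armor display + fossil hall + tapestry corridor: 43 m² used, total 1502.
Replace armor display with ceramics vitrine: the trade gains 2 net, giving 1504 at 46 m².
No other feasible combination exceeds 1504.

1504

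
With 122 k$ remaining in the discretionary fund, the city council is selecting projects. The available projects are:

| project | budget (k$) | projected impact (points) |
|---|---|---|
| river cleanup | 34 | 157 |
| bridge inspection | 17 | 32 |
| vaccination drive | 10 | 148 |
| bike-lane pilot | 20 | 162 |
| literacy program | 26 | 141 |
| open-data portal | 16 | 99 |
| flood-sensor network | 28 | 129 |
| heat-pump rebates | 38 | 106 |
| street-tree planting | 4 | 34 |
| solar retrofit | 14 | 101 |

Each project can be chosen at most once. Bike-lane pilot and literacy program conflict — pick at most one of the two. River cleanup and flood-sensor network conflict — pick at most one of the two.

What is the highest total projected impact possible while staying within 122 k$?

River cleanup + bridge inspection + vaccination drive + bike-lane pilot + open-data portal + street-tree planting + solar retrofit uses 115 of the 122 k$ and totals 733.
Next best is river cleanup + bridge inspection + vaccination drive + literacy program + open-data portal + street-tree planting + solar retrofit at 712 (121 k$) — short by 21.

733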